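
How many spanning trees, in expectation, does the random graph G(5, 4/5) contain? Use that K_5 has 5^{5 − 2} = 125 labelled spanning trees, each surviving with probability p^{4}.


K_5 has 5^{5 − 2} = 125 labelled spanning trees.
For each such spanning tree H, let X_H = 1 if all 4 edges of H are present in G. Then P[X_H = 1] = p^{4} = (4/5)^{4} = 256/625.
By linearity of expectation: E[X] = Σ_H E[X_H] = 125 · p^{4} = 125 · 256/625 = 256/5.
Numerically: E[X] ≈ 51.2.

E[X] = 125 · (4/5)^{4} = 256/5 ≈ 51.2.


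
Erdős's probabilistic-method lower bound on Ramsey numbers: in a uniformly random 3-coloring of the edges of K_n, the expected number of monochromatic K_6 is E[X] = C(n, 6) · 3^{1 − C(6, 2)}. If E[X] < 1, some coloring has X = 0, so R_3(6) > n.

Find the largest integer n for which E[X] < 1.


We need C(n, 6) · 3^{1 − 15} < 1, i.e. C(n, 6) < 3^{15 − 1} = 4782969.
Check values of n near the boundary:
  n = 36: C(36, 6) = 1947792; 1947792 < 4782969? YES
  n = 37: C(37, 6) = 2324784; 2324784 < 4782969? YES
  n = 38: C(38, 6) = 2760681; 2760681 < 4782969? YES
  n = 39: C(39, 6) = 3262623; 3262623 < 4782969? YES
  n = 40: C(40, 6) = 3838380; 3838380 < 4782969? YES
  n = 41: C(41, 6) = 4496388; 4496388 < 4782969? YES
  n = 42: C(42, 6) = 5245786; 5245786 < 4782969? NO
The largest n with C(n, 6) < 4782969 is n = 41 (where E[X] = 1498796/1594323 ≈ 0.940). Hence R_3(6) > 41, i.e. R_3(6) ≥ 42.

Largest n = 41; hence R_3(6) > 41.


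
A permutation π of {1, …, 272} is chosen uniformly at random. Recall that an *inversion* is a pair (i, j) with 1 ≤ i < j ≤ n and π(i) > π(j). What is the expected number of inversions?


Write X = Σ X_I over the C(272, 2) = 36856 pairs i < j, with X_I the indicator of one inversion.
There are 36856 indicators.
For each fixed pair i < j, the values π(i) and π(j) are two distinct elements of {1, …, 272} in uniformly random order; by symmetry P[π(i) > π(j)] = 1/2.
By linearity: E[X] = 36856 · (1/2) = C(272, 2) · (1/2) = 36856/2 = 18428 ≈ 18428.000.

E[X] = 18428 = 18428.000.


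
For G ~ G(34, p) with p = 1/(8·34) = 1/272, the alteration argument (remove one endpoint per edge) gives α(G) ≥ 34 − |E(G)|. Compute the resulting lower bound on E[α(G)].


E[|E(G)|] = C(34, 2)·p = 561 · (1/272) = 33/16.
E[α(G)] ≥ n − E[|E(G)|] = 34 − 33/16 = 511/16.
Numerically: ≈ 31.93750.
(This is only a lower bound; the true E[α(G)] may be larger.)

E[α(G)] ≥ 511/16 ≈ 31.93750.


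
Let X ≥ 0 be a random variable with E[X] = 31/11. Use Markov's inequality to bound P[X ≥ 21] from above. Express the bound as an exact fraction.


μ = E[X] = 31/11, a = 21.
Markov: P[X ≥ 21] ≤ μ/a = (31/11)/21 = 31/231.
Numerically: ≈ 0.13420.
(Since a = 21 > μ = 2.81818, the bound 31/231 is < 1 and informative.)

P[X ≥ 21] ≤ 31/231 ≈ 0.13420.


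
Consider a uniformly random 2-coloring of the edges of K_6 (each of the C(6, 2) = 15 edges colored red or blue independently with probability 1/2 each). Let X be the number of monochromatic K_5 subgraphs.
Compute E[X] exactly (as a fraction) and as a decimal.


Let X = Σ_S X_S over the C(6, 5) = 6 subsets S of size 5, where X_S = 1 if the K_5 on S is monochromatic.
For a fixed S, the K_5 on S has C(5, 2) = 10 edges. P[all 10 edges red] = (1/2)^10, and likewise for blue, so P[monochromatic] = 2·(1/2)^10 = 2^{1 − 10} = 1/512.
Summing: E[X] = C(6, 5) · 2^{1 − 10} = 6 · 1/512 = 3/256.
Numerically: E[X] ≈ 0.01172.

E[X] = C(6,5)·2^(1−C(5,2)) = 3/256 ≈ 0.01172.


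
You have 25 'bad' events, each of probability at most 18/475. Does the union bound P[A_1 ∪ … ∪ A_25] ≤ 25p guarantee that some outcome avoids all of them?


Union bound: P[∪_{i=1}^{25} A_i] ≤ Σ_i P[A_i] ≤ 25·p = 25·(18/475) = 18/19.
Numerically: 18/19 ≈ 0.947368.
Is 18/19 < 1? YES.
Since P[∪ A_i] ≤ 18/19 < 1, the complement has P[∩ A_i^c] ≥ 1 − 18/19 = 1/19 > 0, so some outcome avoids every A_i.

25·p = 18/19 ≈ 0.947368; existence CERTIFIED by the union bound.


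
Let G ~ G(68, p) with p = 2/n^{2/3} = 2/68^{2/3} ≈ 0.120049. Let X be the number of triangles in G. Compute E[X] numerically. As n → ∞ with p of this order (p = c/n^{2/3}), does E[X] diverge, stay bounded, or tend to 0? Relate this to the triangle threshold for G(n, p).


Number of potential triangles: C(68, 3) = 50116.
Each occurs with probability p³ ≈ (0.120049)³ ≈ 1.73010381e-03.
By linearity: E[X] = C(68, 3)·p³ ≈ 50116 · 1.73010381e-03 ≈ 86.705882.
Since α = 2/3 < 1, p = c/n^{2/3} ≫ 1/n is above the triangle threshold p ~ 1/n. Asymptotically E[X] ~ (c³/6)·n^{3(1−α)} = (2³/6)·n^{1} → ∞; triangles are abundant w.h.p.

E[X] ≈ 86.705882; in regime p = Θ(1/n^{2/3}) E[X] diverges (above the triangle threshold p ~ 1/n).


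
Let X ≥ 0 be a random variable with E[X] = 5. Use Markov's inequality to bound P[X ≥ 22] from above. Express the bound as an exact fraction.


μ = E[X] = 5, a = 22.
Markov: P[X ≥ 22] ≤ μ/a = (5)/22 = 5/22.
Numerically: ≈ 0.227.
(Since a = 22 > μ = 5.000, the bound 5/22 is < 1 and informative.)

P[X ≥ 22] ≤ 5/22 ≈ 0.227.


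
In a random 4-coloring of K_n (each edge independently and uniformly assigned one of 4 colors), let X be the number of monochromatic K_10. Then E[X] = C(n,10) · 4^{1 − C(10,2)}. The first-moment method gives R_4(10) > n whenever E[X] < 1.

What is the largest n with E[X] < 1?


We need C(n, 10) · 4^{1 − 45} < 1, i.e. C(n, 10) < 4^{45 − 1} = 309485009821345068724781056.
Check values of n near the boundary:
  n = 2022: C(2022, 10) = 307870445231474093395937796; 307870445231474093395937796 < 309485009821345068724781056? YES
  n = 2023: C(2023, 10) = 309399856285778485315440716; 309399856285778485315440716 < 309485009821345068724781056? YES
  n = 2024: C(2024, 10) = 310936101848269937576192656; 310936101848269937576192656 < 309485009821345068724781056? NO
  n = 2025: C(2025, 10) = 312479209053472269772600560; 312479209053472269772600560 < 309485009821345068724781056? NO
The largest n with C(n, 10) < 309485009821345068724781056 is n = 2023 (where E[X] = 77349964071444621328860179/77371252455336267181195264 ≈ 1.000). Hence R_4(10) > 2023, i.e. R_4(10) ≥ 2024.

Largest n = 2023; hence R_4(10) > 2023.


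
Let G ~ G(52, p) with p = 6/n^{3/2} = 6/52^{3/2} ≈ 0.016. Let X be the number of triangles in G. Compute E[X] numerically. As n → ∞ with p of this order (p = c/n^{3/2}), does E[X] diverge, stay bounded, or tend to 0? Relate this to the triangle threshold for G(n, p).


Number of potential triangles: C(52, 3) = 22100.
Each occurs with probability p³ ≈ (0.016)³ ≈ 4.09674e-06.
By linearity: E[X] = C(52, 3)·p³ ≈ 22100 · 4.09674e-06 ≈ 0.091.
Since α = 3/2 > 1, p = c/n^{3/2} = o(1/n) is below the triangle threshold p ~ 1/n. Asymptotically E[X] ~ (c³/6)·n^{3(1−α)} = (6³/6)·n^{-1.5} → 0, so by Markov's inequality G has no triangles w.h.p.

E[X] ≈ 0.091; in regime p = Θ(1/n^{3/2}) E[X] tends to 0 (below the triangle threshold p ~ 1/n).


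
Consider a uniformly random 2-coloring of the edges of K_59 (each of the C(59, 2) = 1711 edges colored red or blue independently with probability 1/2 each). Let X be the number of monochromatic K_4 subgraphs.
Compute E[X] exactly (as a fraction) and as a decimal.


Let X = Σ_S X_S over the C(59, 4) = 455126 subsets S of size 4, where X_S = 1 if the K_4 on S is monochromatic.
For a fixed S, the K_4 on S has C(4, 2) = 6 edges. P[all 6 edges red] = (1/2)^6, and likewise for blue, so P[monochromatic] = 2·(1/2)^6 = 2^{1 − 6} = 1/32.
Summing: E[X] = C(59, 4) · 2^{1 − 6} = 455126 · 1/32 = 227563/16.
Numerically: E[X] ≈ 14222.68750.

E[X] = C(59,4)·2^(1−C(4,2)) = 227563/16 ≈ 14222.68750.


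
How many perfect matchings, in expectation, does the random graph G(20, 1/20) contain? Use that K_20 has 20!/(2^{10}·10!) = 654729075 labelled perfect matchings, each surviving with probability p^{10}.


K_20 has 20!/(2^{10}·10!) = 654729075 labelled perfect matchings.
For each such perfect matching H, let X_H = 1 if all 10 edges of H are present in G. Then P[X_H = 1] = p^{10} = (1/20)^{10} = 1/10240000000000.
Summing the indicators: E[X] = Σ_H E[X_H] = 654729075 · p^{10} = 654729075 · 1/10240000000000 = 26189163/409600000000.
Numerically: E[X] ≈ 6.39384e-05.

E[X] = 654729075 · (1/20)^{10} = 26189163/409600000000 ≈ 6.39384e-05.


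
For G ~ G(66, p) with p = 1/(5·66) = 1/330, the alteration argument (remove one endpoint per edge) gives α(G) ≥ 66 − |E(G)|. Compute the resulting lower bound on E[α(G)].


E[|E(G)|] = C(66, 2)·p = 2145 · (1/330) = 13/2.
E[α(G)] ≥ n − E[|E(G)|] = 66 − 13/2 = 119/2.
Numerically: ≈ 59.500.
(This is only a lower bound; the true E[α(G)] may be larger.)

E[α(G)] ≥ 119/2 ≈ 59.500.


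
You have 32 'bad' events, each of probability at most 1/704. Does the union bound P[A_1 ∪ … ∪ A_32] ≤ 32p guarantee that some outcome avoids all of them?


Union bound: P[∪_{i=1}^{32} A_i] ≤ Σ_i P[A_i] ≤ 32·p = 32·(1/704) = 1/22.
Numerically: 1/22 ≈ 0.0454545.
Is 1/22 < 1? YES.
Since P[∪ A_i] ≤ 1/22 < 1, the complement has P[∩ A_i^c] ≥ 1 − 1/22 = 21/22 > 0, so some outcome avoids every A_i.

32·p = 1/22 ≈ 0.0454545; existence CERTIFIED by the union bound.


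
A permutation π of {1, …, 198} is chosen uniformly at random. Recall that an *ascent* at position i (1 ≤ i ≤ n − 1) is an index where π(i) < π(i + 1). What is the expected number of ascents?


Write X = Σ X_I over i = 1, …, 197, with X_I the indicator of one ascent.
There are 197 indicators.
For each fixed i, the pair (π(i), π(i+1)) is a uniformly random ordered pair of distinct values from {1, …, 198}; by symmetry P[π(i) < π(i+1)] = 1/2.
By linearity: E[X] = 197 · (1/2) = (198 − 1) · (1/2) = 197/2 ≈ 98.500.

E[X] = 197/2 = 98.500.


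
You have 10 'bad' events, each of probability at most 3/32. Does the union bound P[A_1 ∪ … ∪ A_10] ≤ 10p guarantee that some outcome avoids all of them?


Union bound: P[∪_{i=1}^{10} A_i] ≤ Σ_i P[A_i] ≤ 10·p = 10·(3/32) = 15/16.
Numerically: 15/16 ≈ 0.9375.
Is 15/16 < 1? YES.
Since P[∪ A_i] ≤ 15/16 < 1, the complement has P[∩ A_i^c] ≥ 1 − 15/16 = 1/16 > 0, so some outcome avoids every A_i.

10·p = 15/16 ≈ 0.9375; existence CERTIFIED by the union bound.


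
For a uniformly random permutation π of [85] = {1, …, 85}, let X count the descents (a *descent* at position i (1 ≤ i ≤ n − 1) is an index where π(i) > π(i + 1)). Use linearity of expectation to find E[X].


Write X = Σ X_I over i = 1, …, 84, with X_I the indicator of one descent.
There are 84 indicators.
For each fixed i, the pair (π(i), π(i+1)) is a uniformly random ordered pair of distinct values from {1, …, 85}; by symmetry P[π(i) > π(i+1)] = 1/2.
By linearity: E[X] = 84 · (1/2) = (85 − 1) · (1/2) = 42 ≈ 42.000.

E[X] = 42 = 42.000.


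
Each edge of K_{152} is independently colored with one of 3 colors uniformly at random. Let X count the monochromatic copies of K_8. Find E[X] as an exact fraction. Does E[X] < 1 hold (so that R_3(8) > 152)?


E[X] = C(152, 8) · 3^{1 − 28} = 5859727868575 · 3^{−27} = 5859727868575/7625597484987.
As a reduced fraction: E[X] = 5859727868575/7625597484987 ≈ 0.76843.
Is E[X] < 1? YES.
Since E[X] < 1, there exists a 3-coloring of K_{152} with no monochromatic K_8; hence R_3(8) > 152.

E[X] = 5859727868575/7625597484987 ≈ 0.76843; E[X] < 1, so R_3(8) > 152.


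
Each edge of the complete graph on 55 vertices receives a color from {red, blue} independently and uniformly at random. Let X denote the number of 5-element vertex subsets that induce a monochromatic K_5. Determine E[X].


Let X = Σ_S X_S over the C(55, 5) = 3478761 subsets S of size 5, where X_S = 1 if the K_5 on S is monochromatic.
For a fixed S, the K_5 on S has C(5, 2) = 10 edges. P[all 10 edges red] = (1/2)^10, and likewise for blue, so P[monochromatic] = 2·(1/2)^10 = 2^{1 − 10} = 1/512.
By linearity of expectation: E[X] = C(55, 5) · 2^{1 − 10} = 3478761 · 1/512 = 3478761/512.
Numerically: E[X] ≈ 6794.4551.

E[X] = C(55,5)·2^(1−C(5,2)) = 3478761/512 ≈ 6794.4551.


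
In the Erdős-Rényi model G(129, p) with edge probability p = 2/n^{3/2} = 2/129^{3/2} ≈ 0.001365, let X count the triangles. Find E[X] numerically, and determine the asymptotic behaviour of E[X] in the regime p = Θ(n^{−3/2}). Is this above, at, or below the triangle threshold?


Number of potential triangles: C(129, 3) = 349504.
Each occurs with probability p³ ≈ (0.001365)³ ≈ 2.543527e-09.
By linearity: E[X] = C(129, 3)·p³ ≈ 349504 · 2.543527e-09 ≈ 0.0009.
Since α = 3/2 > 1, p = c/n^{3/2} = o(1/n) is below the triangle threshold p ~ 1/n. Asymptotically E[X] ~ (c³/6)·n^{3(1−α)} = (2³/6)·n^{-1.5} → 0, so by Markov's inequality G has no triangles w.h.p.

E[X] ≈ 0.0009; in regime p = Θ(1/n^{3/2}) E[X] tends to 0 (below the triangle threshold p ~ 1/n).


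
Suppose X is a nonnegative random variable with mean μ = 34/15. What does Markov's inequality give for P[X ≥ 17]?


μ = E[X] = 34/15, a = 17.
Markov: P[X ≥ 17] ≤ μ/a = (34/15)/17 = 2/15.
Numerically: ≈ 0.133.
(Since a = 17 > μ = 2.267, the bound 2/15 is < 1 and informative.)

P[X ≥ 17] ≤ 2/15 ≈ 0.133.


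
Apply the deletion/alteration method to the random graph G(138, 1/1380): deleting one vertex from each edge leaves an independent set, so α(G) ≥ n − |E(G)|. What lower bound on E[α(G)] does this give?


E[|E(G)|] = C(138, 2)·p = 9453 · (1/1380) = 137/20.
E[α(G)] ≥ n − E[|E(G)|] = 138 − 137/20 = 2623/20.
Numerically: ≈ 131.150000.
(This is only a lower bound; the true E[α(G)] may be larger.)

E[α(G)] ≥ 2623/20 ≈ 131.150000.


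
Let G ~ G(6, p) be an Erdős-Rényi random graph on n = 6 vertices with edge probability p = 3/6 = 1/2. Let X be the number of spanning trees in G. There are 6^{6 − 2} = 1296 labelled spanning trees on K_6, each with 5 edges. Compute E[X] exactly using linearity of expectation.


K_6 has 6^{6 − 2} = 1296 labelled spanning trees.
For each such spanning tree H, let X_H = 1 if all 5 edges of H are present in G. Then P[X_H = 1] = p^{5} = (1/2)^{5} = 1/32.
By linearity of expectation: E[X] = Σ_H E[X_H] = 1296 · p^{5} = 1296 · 1/32 = 81/2.
Numerically: E[X] ≈ 40.5.

E[X] = 1296 · (1/2)^{5} = 81/2 ≈ 40.5.


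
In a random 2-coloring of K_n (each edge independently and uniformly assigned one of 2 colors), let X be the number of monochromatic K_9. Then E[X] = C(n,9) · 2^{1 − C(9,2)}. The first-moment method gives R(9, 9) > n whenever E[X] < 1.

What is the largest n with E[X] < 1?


We need C(n, 9) · 2^{1 − 36} < 1, i.e. C(n, 9) < 2^{36 − 1} = 34359738368.
Check values of n near the boundary:
  n = 59: C(59, 9) = 12565671261; 12565671261 < 34359738368? YES
  n = 60: C(60, 9) = 14783142660; 14783142660 < 34359738368? YES
  n = 61: C(61, 9) = 17341763505; 17341763505 < 34359738368? YES
  n = 62: C(62, 9) = 20286591270; 20286591270 < 34359738368? YES
  n = 63: C(63, 9) = 23667689815; 23667689815 < 34359738368? YES
  n = 64: C(64, 9) = 27540584512; 27540584512 < 34359738368? YES
  n = 65: C(65, 9) = 31966749880; 31966749880 < 34359738368? YES
  n = 66: C(66, 9) = 37014131440; 37014131440 < 34359738368? NO
  n = 67: C(67, 9) = 42757703560; 42757703560 < 34359738368? NO
  n = 68: C(68, 9) = 49280065120; 49280065120 < 34359738368? NO
The largest n with C(n, 9) < 34359738368 is n = 65 (where E[X] = 3995843735/4294967296 ≈ 0.9303549). Hence R(9, 9) > 65, i.e. R(9, 9) ≥ 66.

Largest n = 65; hence R(9, 9) > 65.


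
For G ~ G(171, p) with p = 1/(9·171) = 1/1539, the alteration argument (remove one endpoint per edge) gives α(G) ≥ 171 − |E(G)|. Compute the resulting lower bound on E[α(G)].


E[|E(G)|] = C(171, 2)·p = 14535 · (1/1539) = 85/9.
E[α(G)] ≥ n − E[|E(G)|] = 171 − 85/9 = 1454/9.
Numerically: ≈ 161.556.
(This is only a lower bound; the true E[α(G)] may be larger.)

E[α(G)] ≥ 1454/9 ≈ 161.556.


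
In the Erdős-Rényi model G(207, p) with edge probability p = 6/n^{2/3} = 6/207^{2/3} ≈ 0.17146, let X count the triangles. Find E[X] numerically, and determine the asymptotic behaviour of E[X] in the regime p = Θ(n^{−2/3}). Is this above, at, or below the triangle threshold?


Number of potential triangles: C(207, 3) = 1456935.
Each occurs with probability p³ ≈ (0.17146)³ ≈ 5.0409578e-03.
By linearity: E[X] = C(207, 3)·p³ ≈ 1456935 · 5.0409578e-03 ≈ 7344.34783.
Since α = 2/3 < 1, p = c/n^{2/3} ≫ 1/n is above the triangle threshold p ~ 1/n. Asymptotically E[X] ~ (c³/6)·n^{3(1−α)} = (6³/6)·n^{1} → ∞; triangles are abundant w.h.p.

E[X] ≈ 7344.34783; in regime p = Θ(1/n^{2/3}) E[X] diverges (above the triangle threshold p ~ 1/n).


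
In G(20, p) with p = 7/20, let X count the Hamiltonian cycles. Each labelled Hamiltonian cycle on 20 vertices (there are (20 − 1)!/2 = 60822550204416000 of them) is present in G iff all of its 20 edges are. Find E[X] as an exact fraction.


K_20 has (20 − 1)!/2 = 60822550204416000 labelled Hamiltonian cycles.
For each such Hamiltonian cycle H, let X_H = 1 if all 20 edges of H are present in G. Then P[X_H = 1] = p^{20} = (7/20)^{20} = 79792266297612001/104857600000000000000000000.
By linearity: E[X] = Σ_H E[X_H] = 60822550204416000 · p^{20} = 60822550204416000 · 79792266297612001/104857600000000000000000000 = 1184855742873690605203907421/25600000000000000000.
Numerically: E[X] ≈ 4.628e+07.

E[X] = 60822550204416000 · (7/20)^{20} = 1184855742873690605203907421/25600000000000000000 ≈ 4.628e+07.


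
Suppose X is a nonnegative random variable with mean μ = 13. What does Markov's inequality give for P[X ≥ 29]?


μ = E[X] = 13, a = 29.
Markov: P[X ≥ 29] ≤ μ/a = (13)/29 = 13/29.
Numerically: ≈ 0.4483.
(Since a = 29 > μ = 13.0000, the bound 13/29 is < 1 and informative.)

P[X ≥ 29] ≤ 13/29 ≈ 0.4483.


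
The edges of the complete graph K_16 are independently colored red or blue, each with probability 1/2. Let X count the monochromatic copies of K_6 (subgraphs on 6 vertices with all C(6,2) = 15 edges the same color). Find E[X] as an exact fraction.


Let X = Σ_S X_S over the C(16, 6) = 8008 subsets S of size 6, where X_S = 1 if the K_6 on S is monochromatic.
For a fixed S, the K_6 on S has C(6, 2) = 15 edges. P[all 15 edges red] = (1/2)^15, and likewise for blue, so P[monochromatic] = 2·(1/2)^15 = 2^{1 − 15} = 1/16384.
By linearity: E[X] = C(16, 6) · 2^{1 − 15} = 8008 · 1/16384 = 1001/2048.
Numerically: E[X] ≈ 0.488770.

E[X] = C(16,6)·2^(1−C(6,2)) = 1001/2048 ≈ 0.488770.


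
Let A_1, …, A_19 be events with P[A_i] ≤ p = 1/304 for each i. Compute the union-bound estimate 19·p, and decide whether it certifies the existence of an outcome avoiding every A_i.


Union bound: P[∪_{i=1}^{19} A_i] ≤ Σ_i P[A_i] ≤ 19·p = 19·(1/304) = 1/16.
Numerically: 1/16 ≈ 0.06250.
Is 1/16 < 1? YES.
Since P[∪ A_i] ≤ 1/16 < 1, the complement has P[∩ A_i^c] ≥ 1 − 1/16 = 15/16 > 0, so some outcome avoids every A_i.

19·p = 1/16 ≈ 0.06250; existence CERTIFIED by the union bound.


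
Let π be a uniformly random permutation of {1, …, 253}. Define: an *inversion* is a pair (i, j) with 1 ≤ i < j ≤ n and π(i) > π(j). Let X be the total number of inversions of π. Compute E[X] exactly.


Write X = Σ X_I over the C(253, 2) = 31878 pairs i < j, with X_I the indicator of one inversion.
There are 31878 indicators.
For each fixed pair i < j, the values π(i) and π(j) are two distinct elements of {1, …, 253} in uniformly random order; by symmetry P[π(i) > π(j)] = 1/2.
By linearity: E[X] = 31878 · (1/2) = C(253, 2) · (1/2) = 31878/2 = 15939 ≈ 15939.000.

E[X] = 15939 = 15939.000.


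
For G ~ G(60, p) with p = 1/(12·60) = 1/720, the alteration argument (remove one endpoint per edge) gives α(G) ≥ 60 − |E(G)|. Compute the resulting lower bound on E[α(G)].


E[|E(G)|] = C(60, 2)·p = 1770 · (1/720) = 59/24.
E[α(G)] ≥ n − E[|E(G)|] = 60 − 59/24 = 1381/24.
Numerically: ≈ 57.542.
(This is only a lower bound; the true E[α(G)] may be larger.)

E[α(G)] ≥ 1381/24 ≈ 57.542.


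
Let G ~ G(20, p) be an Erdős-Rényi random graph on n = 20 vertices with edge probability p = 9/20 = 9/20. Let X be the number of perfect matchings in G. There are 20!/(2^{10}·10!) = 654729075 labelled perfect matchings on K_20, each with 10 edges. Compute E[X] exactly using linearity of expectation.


K_20 has 20!/(2^{10}·10!) = 654729075 labelled perfect matchings.
For each such perfect matching H, let X_H = 1 if all 10 edges of H are present in G. Then P[X_H = 1] = p^{10} = (9/20)^{10} = 3486784401/10240000000000.
By linearity of expectation: E[X] = Σ_H E[X_H] = 654729075 · p^{10} = 654729075 · 3486784401/10240000000000 = 91315965023646363/409600000000.
Numerically: E[X] ≈ 2.23e+05.

E[X] = 654729075 · (9/20)^{10} = 91315965023646363/409600000000 ≈ 2.23e+05.


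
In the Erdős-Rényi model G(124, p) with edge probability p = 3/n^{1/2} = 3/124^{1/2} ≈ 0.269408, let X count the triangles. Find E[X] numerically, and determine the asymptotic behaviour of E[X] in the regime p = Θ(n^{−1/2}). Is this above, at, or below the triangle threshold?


Number of potential triangles: C(124, 3) = 310124.
Each occurs with probability p³ ≈ (0.269408)³ ≈ 1.95538030e-02.
By linearity: E[X] = C(124, 3)·p³ ≈ 310124 · 1.95538030e-02 ≈ 6064.103615.
Since α = 1/2 < 1, p = c/n^{1/2} ≫ 1/n is above the triangle threshold p ~ 1/n. Asymptotically E[X] ~ (c³/6)·n^{3(1−α)} = (3³/6)·n^{1.5} → ∞; triangles are abundant w.h.p.

E[X] ≈ 6064.103615; in regime p = Θ(1/n^{1/2}) E[X] diverges (above the triangle threshold p ~ 1/n).


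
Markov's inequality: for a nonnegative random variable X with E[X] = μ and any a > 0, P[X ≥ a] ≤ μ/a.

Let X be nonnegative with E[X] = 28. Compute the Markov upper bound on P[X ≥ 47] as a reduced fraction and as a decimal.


μ = E[X] = 28, a = 47.
Markov: P[X ≥ 47] ≤ μ/a = (28)/47 = 28/47.
Numerically: ≈ 0.596.
(Since a = 47 > μ = 28.000, the bound 28/47 is < 1 and informative.)

P[X ≥ 47] ≤ 28/47 ≈ 0.596.


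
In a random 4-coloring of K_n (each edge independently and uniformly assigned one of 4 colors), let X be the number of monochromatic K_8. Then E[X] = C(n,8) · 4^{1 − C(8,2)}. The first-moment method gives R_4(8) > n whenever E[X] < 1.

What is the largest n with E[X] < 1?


We need C(n, 8) · 4^{1 − 28} < 1, i.e. C(n, 8) < 4^{28 − 1} = 18014398509481984.
Check values of n near the boundary:
  n = 405: C(405, 8) = 16745853821188050; 16745853821188050 < 18014398509481984? YES
  n = 406: C(406, 8) = 17082453897995850; 17082453897995850 < 18014398509481984? YES
  n = 407: C(407, 8) = 17424959239309050; 17424959239309050 < 18014398509481984? YES
  n = 408: C(408, 8) = 17773458424095231; 17773458424095231 < 18014398509481984? YES
  n = 409: C(409, 8) = 18128041135797879; 18128041135797879 < 18014398509481984? NO
  n = 410: C(410, 8) = 18488798173326195; 18488798173326195 < 18014398509481984? NO
  n = 411: C(411, 8) = 18855821462126715; 18855821462126715 < 18014398509481984? NO
The largest n with C(n, 8) < 18014398509481984 is n = 408 (where E[X] = 17773458424095231/18014398509481984 ≈ 0.9866251). Hence R_4(8) > 408, i.e. R_4(8) ≥ 409.

Largest n = 408; hence R_4(8) > 408.


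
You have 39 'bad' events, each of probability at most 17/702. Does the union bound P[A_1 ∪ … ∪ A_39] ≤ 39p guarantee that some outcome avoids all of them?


Union bound: P[∪_{i=1}^{39} A_i] ≤ Σ_i P[A_i] ≤ 39·p = 39·(17/702) = 17/18.
Numerically: 17/18 ≈ 0.9444444.
Is 17/18 < 1? YES.
Since P[∪ A_i] ≤ 17/18 < 1, the complement has P[∩ A_i^c] ≥ 1 − 17/18 = 1/18 > 0, so some outcome avoids every A_i.

39·p = 17/18 ≈ 0.9444444; existence CERTIFIED by the union bound.


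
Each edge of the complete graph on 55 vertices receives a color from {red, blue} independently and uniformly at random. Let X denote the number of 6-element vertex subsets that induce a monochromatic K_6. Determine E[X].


Let X = Σ_S X_S over the C(55, 6) = 28989675 subsets S of size 6, where X_S = 1 if the K_6 on S is monochromatic.
For a fixed S, the K_6 on S has C(6, 2) = 15 edges. P[all 15 edges red] = (1/2)^15, and likewise for blue, so P[monochromatic] = 2·(1/2)^15 = 2^{1 − 15} = 1/16384.
By linearity of expectation: E[X] = C(55, 6) · 2^{1 − 15} = 28989675 · 1/16384 = 28989675/16384.
Numerically: E[X] ≈ 1769.3893.

E[X] = C(55,6)·2^(1−C(6,2)) = 28989675/16384 ≈ 1769.3893.


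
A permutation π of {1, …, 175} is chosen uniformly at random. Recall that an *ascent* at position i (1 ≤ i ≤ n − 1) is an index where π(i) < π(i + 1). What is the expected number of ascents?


Write X = Σ X_I over i = 1, …, 174, with X_I the indicator of one ascent.
There are 174 indicators.
For each fixed i, the pair (π(i), π(i+1)) is a uniformly random ordered pair of distinct values from {1, …, 175}; by symmetry P[π(i) < π(i+1)] = 1/2.
By linearity: E[X] = 174 · (1/2) = (175 − 1) · (1/2) = 87 ≈ 87.0000.

E[X] = 87 = 87.0000.


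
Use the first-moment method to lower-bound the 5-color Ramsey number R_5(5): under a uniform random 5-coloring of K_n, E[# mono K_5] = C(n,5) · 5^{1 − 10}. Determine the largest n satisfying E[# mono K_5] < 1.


We need C(n, 5) · 5^{1 − 10} < 1, i.e. C(n, 5) < 5^{10 − 1} = 1953125.
Check values of n near the boundary:
  n = 47: C(47, 5) = 1533939; 1533939 < 1953125? YES
  n = 48: C(48, 5) = 1712304; 1712304 < 1953125? YES
  n = 49: C(49, 5) = 1906884; 1906884 < 1953125? YES
  n = 50: C(50, 5) = 2118760; 2118760 < 1953125? NO
The largest n with C(n, 5) < 1953125 is n = 49 (where E[X] = 1906884/1953125 ≈ 0.976). Hence R_5(5) > 49, i.e. R_5(5) ≥ 50.

Largest n = 49; hence R_5(5) > 49.


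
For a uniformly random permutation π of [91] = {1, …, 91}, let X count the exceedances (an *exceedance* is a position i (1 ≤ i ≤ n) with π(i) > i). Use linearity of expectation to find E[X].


Write X = Σ_{i=1}^{91} X_i, where X_i = 1_{π(i) > i}.
For each fixed i, π(i) is uniform over {1, …, 91} (marginal of a uniform permutation), so P[π(i) > i] = (n − i)/n. Summing: Σ_{i=1}^{91} (n − i)/n = (0 + 1 + … + 90)/91 = 91(91 − 1)/(2·91) = (91 − 1)/2.
Hence E[X] = Σ_{i=1}^{91} (91 − i)/91 = 45 ≈ 45.000000.

E[X] = 45 = 45.000000.


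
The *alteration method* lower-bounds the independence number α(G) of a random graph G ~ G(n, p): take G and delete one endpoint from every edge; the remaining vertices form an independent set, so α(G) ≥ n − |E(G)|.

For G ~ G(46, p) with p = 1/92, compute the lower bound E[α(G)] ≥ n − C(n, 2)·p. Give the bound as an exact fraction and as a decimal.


E[|E(G)|] = C(46, 2)·p = 1035 · (1/92) = 45/4.
E[α(G)] ≥ n − E[|E(G)|] = 46 − 45/4 = 139/4.
Numerically: ≈ 34.750.
(This is only a lower bound; the true E[α(G)] may be larger.)

E[α(G)] ≥ 139/4 ≈ 34.750.


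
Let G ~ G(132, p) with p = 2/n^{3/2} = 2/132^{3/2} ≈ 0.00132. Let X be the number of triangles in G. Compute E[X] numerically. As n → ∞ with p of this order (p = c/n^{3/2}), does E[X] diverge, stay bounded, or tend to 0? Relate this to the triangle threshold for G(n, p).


Number of potential triangles: C(132, 3) = 374660.
Each occurs with probability p³ ≈ (0.00132)³ ≈ 2.29355e-09.
By linearity: E[X] = C(132, 3)·p³ ≈ 374660 · 2.29355e-09 ≈ 0.001.
Since α = 3/2 > 1, p = c/n^{3/2} = o(1/n) is below the triangle threshold p ~ 1/n. Asymptotically E[X] ~ (c³/6)·n^{3(1−α)} = (2³/6)·n^{-1.5} → 0, so by Markov's inequality G has no triangles w.h.p.

E[X] ≈ 0.001; in regime p = Θ(1/n^{3/2}) E[X] tends to 0 (below the triangle threshold p ~ 1/n).


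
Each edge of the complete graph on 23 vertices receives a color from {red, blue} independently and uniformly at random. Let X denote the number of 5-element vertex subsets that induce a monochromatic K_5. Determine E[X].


Let X = Σ_S X_S over the C(23, 5) = 33649 subsets S of size 5, where X_S = 1 if the K_5 on S is monochromatic.
For a fixed S, the K_5 on S has C(5, 2) = 10 edges. P[all 10 edges red] = (1/2)^10, and likewise for blue, so P[monochromatic] = 2·(1/2)^10 = 2^{1 − 10} = 1/512.
By linearity of expectation: E[X] = C(23, 5) · 2^{1 − 10} = 33649 · 1/512 = 33649/512.
Numerically: E[X] ≈ 65.7207.

E[X] = C(23,5)·2^(1−C(5,2)) = 33649/512 ≈ 65.7207.


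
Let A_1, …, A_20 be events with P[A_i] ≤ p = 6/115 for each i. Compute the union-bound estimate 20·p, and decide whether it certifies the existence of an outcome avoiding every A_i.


Union bound: P[∪_{i=1}^{20} A_i] ≤ Σ_i P[A_i] ≤ 20·p = 20·(6/115) = 24/23.
Numerically: 24/23 ≈ 1.04348.
Is 24/23 < 1? NO.
Since the bound 24/23 is ≥ 1, the union bound is uninformative here; it does NOT by itself certify existence.

20·p = 24/23 ≈ 1.04348; existence NOT certified by the union bound.


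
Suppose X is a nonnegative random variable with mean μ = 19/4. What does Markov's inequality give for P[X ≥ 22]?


μ = E[X] = 19/4, a = 22.
Markov: P[X ≥ 22] ≤ μ/a = (19/4)/22 = 19/88.
Numerically: ≈ 0.21591.
(Since a = 22 > μ = 4.75000, the bound 19/88 is < 1 and informative.)

P[X ≥ 22] ≤ 19/88 ≈ 0.21591.


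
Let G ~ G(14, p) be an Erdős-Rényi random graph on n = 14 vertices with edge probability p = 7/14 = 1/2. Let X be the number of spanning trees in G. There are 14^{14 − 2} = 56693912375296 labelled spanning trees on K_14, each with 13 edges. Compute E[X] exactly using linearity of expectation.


K_14 has 14^{14 − 2} = 56693912375296 labelled spanning trees.
For each such spanning tree H, let X_H = 1 if all 13 edges of H are present in G. Then P[X_H = 1] = p^{13} = (1/2)^{13} = 1/8192.
By linearity of expectation: E[X] = Σ_H E[X_H] = 56693912375296 · p^{13} = 56693912375296 · 1/8192 = 13841287201/2.
Numerically: E[X] ≈ 6.9206e+09.

E[X] = 56693912375296 · (1/2)^{13} = 13841287201/2 ≈ 6.9206e+09.


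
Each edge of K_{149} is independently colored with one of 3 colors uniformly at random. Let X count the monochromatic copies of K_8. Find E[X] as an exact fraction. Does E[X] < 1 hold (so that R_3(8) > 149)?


E[X] = C(149, 8) · 3^{1 − 28} = 4976826800946 · 3^{−27} = 4976826800946/7625597484987.
As a reduced fraction: E[X] = 1658942266982/2541865828329 ≈ 0.653.
Is E[X] < 1? YES.
Since E[X] < 1, there exists a 3-coloring of K_{149} with no monochromatic K_8; hence R_3(8) > 149.

E[X] = 1658942266982/2541865828329 ≈ 0.653; E[X] < 1, so R_3(8) > 149.


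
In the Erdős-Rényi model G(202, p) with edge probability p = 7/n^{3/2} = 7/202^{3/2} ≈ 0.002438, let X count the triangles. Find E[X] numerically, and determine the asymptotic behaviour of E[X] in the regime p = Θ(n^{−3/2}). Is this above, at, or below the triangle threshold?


Number of potential triangles: C(202, 3) = 1353400.
Each occurs with probability p³ ≈ (0.002438)³ ≈ 1.449482e-08.
By linearity: E[X] = C(202, 3)·p³ ≈ 1353400 · 1.449482e-08 ≈ 0.0196.
Since α = 3/2 > 1, p = c/n^{3/2} = o(1/n) is below the triangle threshold p ~ 1/n. Asymptotically E[X] ~ (c³/6)·n^{3(1−α)} = (7³/6)·n^{-1.5} → 0, so by Markov's inequality G has no triangles w.h.p.

E[X] ≈ 0.0196; in regime p = Θ(1/n^{3/2}) E[X] tends to 0 (below the triangle threshold p ~ 1/n).


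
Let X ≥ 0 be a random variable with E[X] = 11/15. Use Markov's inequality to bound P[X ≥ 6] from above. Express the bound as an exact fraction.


μ = E[X] = 11/15, a = 6.
Markov: P[X ≥ 6] ≤ μ/a = (11/15)/6 = 11/90.
Numerically: ≈ 0.122.
(Since a = 6 > μ = 0.733, the bound 11/90 is < 1 and informative.)

P[X ≥ 6] ≤ 11/90 ≈ 0.122.


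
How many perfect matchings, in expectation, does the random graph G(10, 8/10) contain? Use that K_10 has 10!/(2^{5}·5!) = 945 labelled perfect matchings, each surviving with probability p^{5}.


K_10 has 10!/(2^{5}·5!) = 945 labelled perfect matchings.
For each such perfect matching H, let X_H = 1 if all 5 edges of H are present in G. Then P[X_H = 1] = p^{5} = (4/5)^{5} = 1024/3125.
By linearity of expectation: E[X] = Σ_H E[X_H] = 945 · p^{5} = 945 · 1024/3125 = 193536/625.
Numerically: E[X] ≈ 309.66.

E[X] = 945 · (4/5)^{5} = 193536/625 ≈ 309.66.


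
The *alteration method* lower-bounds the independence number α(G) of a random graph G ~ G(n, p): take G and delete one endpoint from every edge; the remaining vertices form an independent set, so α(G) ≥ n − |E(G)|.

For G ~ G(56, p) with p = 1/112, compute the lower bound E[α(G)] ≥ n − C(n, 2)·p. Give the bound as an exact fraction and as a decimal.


E[|E(G)|] = C(56, 2)·p = 1540 · (1/112) = 55/4.
E[α(G)] ≥ n − E[|E(G)|] = 56 − 55/4 = 169/4.
Numerically: ≈ 42.25000.
(This is only a lower bound; the true E[α(G)] may be larger.)

E[α(G)] ≥ 169/4 ≈ 42.25000.


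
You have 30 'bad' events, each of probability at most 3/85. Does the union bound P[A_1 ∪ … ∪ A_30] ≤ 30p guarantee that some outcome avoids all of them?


Union bound: P[∪_{i=1}^{30} A_i] ≤ Σ_i P[A_i] ≤ 30·p = 30·(3/85) = 18/17.
Numerically: 18/17 ≈ 1.05882.
Is 18/17 < 1? NO.
Since the bound 18/17 is ≥ 1, the union bound is uninformative here; it does NOT by itself certify existence.

30·p = 18/17 ≈ 1.05882; existence NOT certified by the union bound.


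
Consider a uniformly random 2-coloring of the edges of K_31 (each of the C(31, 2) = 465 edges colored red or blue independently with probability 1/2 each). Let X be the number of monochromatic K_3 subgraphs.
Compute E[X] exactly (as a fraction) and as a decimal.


Let X = Σ_S X_S over the C(31, 3) = 4495 subsets S of size 3, where X_S = 1 if the K_3 on S is monochromatic.
For a fixed S, the K_3 on S has C(3, 2) = 3 edges. P[all 3 edges red] = (1/2)^3, and likewise for blue, so P[monochromatic] = 2·(1/2)^3 = 2^{1 − 3} = 1/4.
By linearity of expectation: E[X] = C(31, 3) · 2^{1 − 3} = 4495 · 1/4 = 4495/4.
Numerically: E[X] ≈ 1123.750000.

E[X] = C(31,3)·2^(1−C(3,2)) = 4495/4 ≈ 1123.750000.


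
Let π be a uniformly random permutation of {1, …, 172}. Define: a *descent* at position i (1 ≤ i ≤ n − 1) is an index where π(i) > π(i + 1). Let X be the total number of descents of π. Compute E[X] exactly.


Write X = Σ X_I over i = 1, …, 171, with X_I the indicator of one descent.
There are 171 indicators.
For each fixed i, the pair (π(i), π(i+1)) is a uniformly random ordered pair of distinct values from {1, …, 172}; by symmetry P[π(i) > π(i+1)] = 1/2.
By linearity: E[X] = 171 · (1/2) = (172 − 1) · (1/2) = 171/2 ≈ 85.500000.

E[X] = 171/2 = 85.500000.


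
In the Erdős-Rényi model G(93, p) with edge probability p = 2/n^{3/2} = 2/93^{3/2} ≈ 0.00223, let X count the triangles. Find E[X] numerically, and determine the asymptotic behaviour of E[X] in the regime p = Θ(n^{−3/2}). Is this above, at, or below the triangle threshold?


Number of potential triangles: C(93, 3) = 129766.
Each occurs with probability p³ ≈ (0.00223)³ ≈ 1.1089621e-08.
By linearity: E[X] = C(93, 3)·p³ ≈ 129766 · 1.1089621e-08 ≈ 0.00144.
Since α = 3/2 > 1, p = c/n^{3/2} = o(1/n) is below the triangle threshold p ~ 1/n. Asymptotically E[X] ~ (c³/6)·n^{3(1−α)} = (2³/6)·n^{-1.5} → 0, so by Markov's inequality G has no triangles w.h.p.

E[X] ≈ 0.00144; in regime p = Θ(1/n^{3/2}) E[X] tends to 0 (below the triangle threshold p ~ 1/n).


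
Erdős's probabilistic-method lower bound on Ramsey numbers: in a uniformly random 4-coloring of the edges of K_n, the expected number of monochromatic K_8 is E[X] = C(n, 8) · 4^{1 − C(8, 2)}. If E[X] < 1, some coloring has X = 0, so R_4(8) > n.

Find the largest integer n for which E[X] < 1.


We need C(n, 8) · 4^{1 − 28} < 1, i.e. C(n, 8) < 4^{28 − 1} = 18014398509481984.
Check values of n near the boundary:
  n = 405: C(405, 8) = 16745853821188050; 16745853821188050 < 18014398509481984? YES
  n = 406: C(406, 8) = 17082453897995850; 17082453897995850 < 18014398509481984? YES
  n = 407: C(407, 8) = 17424959239309050; 17424959239309050 < 18014398509481984? YES
  n = 408: C(408, 8) = 17773458424095231; 17773458424095231 < 18014398509481984? YES
  n = 409: C(409, 8) = 18128041135797879; 18128041135797879 < 18014398509481984? NO
The largest n with C(n, 8) < 18014398509481984 is n = 408 (where E[X] = 17773458424095231/18014398509481984 ≈ 0.987). Hence R_4(8) > 408, i.e. R_4(8) ≥ 409.

Largest n = 408; hence R_4(8) > 408.


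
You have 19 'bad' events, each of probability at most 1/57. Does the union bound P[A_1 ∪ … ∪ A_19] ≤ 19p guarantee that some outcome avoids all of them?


Union bound: P[∪_{i=1}^{19} A_i] ≤ Σ_i P[A_i] ≤ 19·p = 19·(1/57) = 1/3.
Numerically: 1/3 ≈ 0.33333.
Is 1/3 < 1? YES.
Since P[∪ A_i] ≤ 1/3 < 1, the complement has P[∩ A_i^c] ≥ 1 − 1/3 = 2/3 > 0, so some outcome avoids every A_i.

19·p = 1/3 ≈ 0.33333; existence CERTIFIED by the union bound.


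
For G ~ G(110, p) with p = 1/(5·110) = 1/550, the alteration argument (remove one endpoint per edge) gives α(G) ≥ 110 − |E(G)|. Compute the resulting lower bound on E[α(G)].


E[|E(G)|] = C(110, 2)·p = 5995 · (1/550) = 109/10.
E[α(G)] ≥ n − E[|E(G)|] = 110 − 109/10 = 991/10.
Numerically: ≈ 99.1000.
(This is only a lower bound; the true E[α(G)] may be larger.)

E[α(G)] ≥ 991/10 ≈ 99.1000.


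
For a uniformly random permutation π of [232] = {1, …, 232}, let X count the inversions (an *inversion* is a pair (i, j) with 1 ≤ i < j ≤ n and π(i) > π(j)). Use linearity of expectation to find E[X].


Write X = Σ X_I over the C(232, 2) = 26796 pairs i < j, with X_I the indicator of one inversion.
There are 26796 indicators.
For each fixed pair i < j, the values π(i) and π(j) are two distinct elements of {1, …, 232} in uniformly random order; by symmetry P[π(i) > π(j)] = 1/2.
By linearity: E[X] = 26796 · (1/2) = C(232, 2) · (1/2) = 26796/2 = 13398 ≈ 13398.000.

E[X] = 13398 = 13398.000.


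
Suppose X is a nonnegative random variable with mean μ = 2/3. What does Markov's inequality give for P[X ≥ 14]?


μ = E[X] = 2/3, a = 14.
Markov: P[X ≥ 14] ≤ μ/a = (2/3)/14 = 1/21.
Numerically: ≈ 0.04762.
(Since a = 14 > μ = 0.66667, the bound 1/21 is < 1 and informative.)

P[X ≥ 14] ≤ 1/21 ≈ 0.04762.


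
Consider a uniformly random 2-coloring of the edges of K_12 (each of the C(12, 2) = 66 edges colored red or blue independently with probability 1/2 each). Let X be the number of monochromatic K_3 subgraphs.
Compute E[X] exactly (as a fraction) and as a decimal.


Let X = Σ_S X_S over the C(12, 3) = 220 subsets S of size 3, where X_S = 1 if the K_3 on S is monochromatic.
For a fixed S, the K_3 on S has C(3, 2) = 3 edges. P[all 3 edges red] = (1/2)^3, and likewise for blue, so P[monochromatic] = 2·(1/2)^3 = 2^{1 − 3} = 1/4.
By linearity of expectation: E[X] = C(12, 3) · 2^{1 − 3} = 220 · 1/4 = 55.
Numerically: E[X] ≈ 55.000.

E[X] = C(12,3)·2^(1−C(3,2)) = 55 ≈ 55.000.


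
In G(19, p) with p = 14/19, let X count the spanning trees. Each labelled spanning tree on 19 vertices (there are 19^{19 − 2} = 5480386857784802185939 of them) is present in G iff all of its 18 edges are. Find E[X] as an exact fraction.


K_19 has 19^{19 − 2} = 5480386857784802185939 labelled spanning trees.
For each such spanning tree H, let X_H = 1 if all 18 edges of H are present in G. Then P[X_H = 1] = p^{18} = (14/19)^{18} = 426878854210636742656/104127350297911241532841.
By linearity: E[X] = Σ_H E[X_H] = 5480386857784802185939 · p^{18} = 5480386857784802185939 · 426878854210636742656/104127350297911241532841 = 426878854210636742656/19.
Numerically: E[X] ≈ 2.25e+19.

E[X] = 5480386857784802185939 · (14/19)^{18} = 426878854210636742656/19 ≈ 2.25e+19.


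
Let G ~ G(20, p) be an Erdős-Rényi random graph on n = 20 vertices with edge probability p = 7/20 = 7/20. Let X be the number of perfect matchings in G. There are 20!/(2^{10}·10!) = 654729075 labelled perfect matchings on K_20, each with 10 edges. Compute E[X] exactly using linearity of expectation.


K_20 has 20!/(2^{10}·10!) = 654729075 labelled perfect matchings.
For each such perfect matching H, let X_H = 1 if all 10 edges of H are present in G. Then P[X_H = 1] = p^{10} = (7/20)^{10} = 282475249/10240000000000.
By linearity: E[X] = Σ_H E[X_H] = 654729075 · p^{10} = 654729075 · 282475249/10240000000000 = 7397790339526587/409600000000.
Numerically: E[X] ≈ 1.81e+04.

E[X] = 654729075 · (7/20)^{10} = 7397790339526587/409600000000 ≈ 1.81e+04.
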